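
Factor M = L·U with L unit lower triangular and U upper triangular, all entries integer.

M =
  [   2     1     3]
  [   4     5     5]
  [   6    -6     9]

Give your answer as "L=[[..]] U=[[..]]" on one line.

  row1 -= 2·row0 → [0,3,-1]
  row2 -= 3·row0 → [0,-9,0]
  row2 -= -3·row1 → [0,0,-3]

L=[[1,0,0],[2,1,0],[3,-3,1]] U=[[2,1,3],[0,3,-1],[0,0,-3]]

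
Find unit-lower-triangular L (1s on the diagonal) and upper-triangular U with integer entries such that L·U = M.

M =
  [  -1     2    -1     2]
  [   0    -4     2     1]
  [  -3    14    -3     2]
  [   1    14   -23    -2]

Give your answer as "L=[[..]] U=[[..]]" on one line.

L=[[1,0,0,0],[0,1,0,0],[3,-2,1,0],[-1,-4,-4,1]] U=[[-1,2,-1,2],[0,-4,2,1],[0,0,4,-2],[0,0,0,-4]]

  r1 -= 0·r0 → [0,-4,2,1]
  r2 -= 3·r0 → [0,8,0,-4]
  r3 -= -1·r0 → [0,16,-24,0]
  r2 -= -2·r1 → [0,0,4,-2]
  r3 -= -4·r1 → [0,0,-16,4]
  r3 -= -4·r2 → [0,0,0,-4]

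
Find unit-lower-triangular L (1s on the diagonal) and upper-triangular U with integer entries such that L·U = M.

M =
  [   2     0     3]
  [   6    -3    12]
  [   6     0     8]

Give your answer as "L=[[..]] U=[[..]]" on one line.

L=[[1,0,0],[3,1,0],[3,0,1]] U=[[2,0,3],[0,-3,3],[0,0,-1]]

  R1 -= 3·R0 → [0,-3,3]
  R2 -= 3·R0 → [0,0,-1]
  R2 -= 0·R1 → [0,0,-1]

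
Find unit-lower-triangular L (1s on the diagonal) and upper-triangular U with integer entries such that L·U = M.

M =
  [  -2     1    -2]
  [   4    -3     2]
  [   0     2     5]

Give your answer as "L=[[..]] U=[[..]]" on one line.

L=[[1,0,0],[-2,1,0],[0,-2,1]] U=[[-2,1,-2],[0,-1,-2],[0,0,1]]

  r1 -= -2·r0 → [0,-1,-2]
  r2 -= 0·r0 → [0,2,5]
  r2 -= -2·r1 → [0,0,1]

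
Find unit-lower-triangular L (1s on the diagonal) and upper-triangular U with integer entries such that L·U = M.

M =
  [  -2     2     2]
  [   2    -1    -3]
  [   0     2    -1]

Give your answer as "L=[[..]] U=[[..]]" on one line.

L=[[1,0,0],[-1,1,0],[0,2,1]] U=[[-2,2,2],[0,1,-1],[0,0,1]]

  r1 -= -1·r0 → [0,1,-1]
  r2 -= 0·r0 → [0,2,-1]
  r2 -= 2·r1 → [0,0,1]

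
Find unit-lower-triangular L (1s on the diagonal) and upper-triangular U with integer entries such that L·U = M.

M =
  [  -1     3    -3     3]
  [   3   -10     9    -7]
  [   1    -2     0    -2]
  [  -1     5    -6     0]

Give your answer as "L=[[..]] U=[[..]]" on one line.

L=[[1,0,0,0],[-3,1,0,0],[-1,-1,1,0],[1,-2,1,1]] U=[[-1,3,-3,3],[0,-1,0,2],[0,0,-3,3],[0,0,0,-2]]

  r1 -= -3·r0 → [0,-1,0,2]
  r2 -= -1·r0 → [0,1,-3,1]
  r3 -= 1·r0 → [0,2,-3,-3]
  r2 -= -1·r1 → [0,0,-3,3]
  r3 -= -2·r1 → [0,0,-3,1]
  r3 -= 1·r2 → [0,0,0,-2]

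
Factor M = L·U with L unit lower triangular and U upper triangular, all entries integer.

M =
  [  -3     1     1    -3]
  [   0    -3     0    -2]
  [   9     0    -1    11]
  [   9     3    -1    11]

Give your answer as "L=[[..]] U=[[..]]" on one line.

  row1 -= 0·row0 → [0,-3,0,-2]
  row2 -= -3·row0 → [0,3,2,2]
  row3 -= -3·row0 → [0,6,2,2]
  row2 -= -1·row1 → [0,0,2,0]
  row3 -= -2·row1 → [0,0,2,-2]
  row3 -= 1·row2 → [0,0,0,-2]

L=[[1,0,0,0],[0,1,0,0],[-3,-1,1,0],[-3,-2,1,1]] U=[[-3,1,1,-3],[0,-3,0,-2],[0,0,2,0],[0,0,0,-2]]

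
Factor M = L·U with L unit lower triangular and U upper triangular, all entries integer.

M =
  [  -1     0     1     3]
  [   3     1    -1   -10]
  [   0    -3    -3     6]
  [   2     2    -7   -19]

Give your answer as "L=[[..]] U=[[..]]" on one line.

  R1 -= -3·R0 → [0,1,2,-1]
  R2 -= 0·R0 → [0,-3,-3,6]
  R3 -= -2·R0 → [0,2,-5,-13]
  R2 -= -3·R1 → [0,0,3,3]
  R3 -= 2·R1 → [0,0,-9,-11]
  R3 -= -3·R2 → [0,0,0,-2]

L=[[1,0,0,0],[-3,1,0,0],[0,-3,1,0],[-2,2,-3,1]] U=[[-1,0,1,3],[0,1,2,-1],[0,0,3,3],[0,0,0,-2]]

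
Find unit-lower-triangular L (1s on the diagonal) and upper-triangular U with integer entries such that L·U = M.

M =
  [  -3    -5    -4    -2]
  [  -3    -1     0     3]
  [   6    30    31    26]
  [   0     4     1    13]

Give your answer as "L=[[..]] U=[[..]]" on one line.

  R1 -= 1·R0 → [0,4,4,5]
  R2 -= -2·R0 → [0,20,23,22]
  R3 -= 0·R0 → [0,4,1,13]
  R2 -= 5·R1 → [0,0,3,-3]
  R3 -= 1·R1 → [0,0,-3,8]
  R3 -= -1·R2 → [0,0,0,5]

L=[[1,0,0,0],[1,1,0,0],[-2,5,1,0],[0,1,-1,1]] U=[[-3,-5,-4,-2],[0,4,4,5],[0,0,3,-3],[0,0,0,5]]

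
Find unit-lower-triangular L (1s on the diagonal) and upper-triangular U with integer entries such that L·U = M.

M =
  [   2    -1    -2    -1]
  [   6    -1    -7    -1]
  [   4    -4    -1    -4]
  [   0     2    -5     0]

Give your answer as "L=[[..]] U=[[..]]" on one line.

L=[[1,0,0,0],[3,1,0,0],[2,-1,1,0],[0,1,-2,1]] U=[[2,-1,-2,-1],[0,2,-1,2],[0,0,2,0],[0,0,0,-2]]

  row1 -= 3·row0 → [0,2,-1,2]
  row2 -= 2·row0 → [0,-2,3,-2]
  row3 -= 0·row0 → [0,2,-5,0]
  row2 -= -1·row1 → [0,0,2,0]
  row3 -= 1·row1 → [0,0,-4,-2]
  row3 -= -2·row2 → [0,0,0,-2]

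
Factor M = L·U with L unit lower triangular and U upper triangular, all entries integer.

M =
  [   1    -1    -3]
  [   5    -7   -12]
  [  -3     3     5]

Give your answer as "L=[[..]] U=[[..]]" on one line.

  row1 -= 5·row0 → [0,-2,3]
  row2 -= -3·row0 → [0,0,-4]
  row2 -= 0·row1 → [0,0,-4]

L=[[1,0,0],[5,1,0],[-3,0,1]] U=[[1,-1,-3],[0,-2,3],[0,0,-4]]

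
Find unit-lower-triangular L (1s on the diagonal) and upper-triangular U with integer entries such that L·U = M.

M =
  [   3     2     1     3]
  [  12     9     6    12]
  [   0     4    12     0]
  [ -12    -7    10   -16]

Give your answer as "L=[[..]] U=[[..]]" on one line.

  R1 -= 4·R0 → [0,1,2,0]
  R2 -= 0·R0 → [0,4,12,0]
  R3 -= -4·R0 → [0,1,14,-4]
  R2 -= 4·R1 → [0,0,4,0]
  R3 -= 1·R1 → [0,0,12,-4]
  R3 -= 3·R2 → [0,0,0,-4]

L=[[1,0,0,0],[4,1,0,0],[0,4,1,0],[-4,1,3,1]] U=[[3,2,1,3],[0,1,2,0],[0,0,4,0],[0,0,0,-4]]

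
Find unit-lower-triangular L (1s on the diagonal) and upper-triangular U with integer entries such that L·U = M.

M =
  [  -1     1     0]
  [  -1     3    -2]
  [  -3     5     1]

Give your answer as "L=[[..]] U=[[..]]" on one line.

  row1 -= 1·row0 → [0,2,-2]
  row2 -= 3·row0 → [0,2,1]
  row2 -= 1·row1 → [0,0,3]

L=[[1,0,0],[1,1,0],[3,1,1]] U=[[-1,1,0],[0,2,-2],[0,0,3]]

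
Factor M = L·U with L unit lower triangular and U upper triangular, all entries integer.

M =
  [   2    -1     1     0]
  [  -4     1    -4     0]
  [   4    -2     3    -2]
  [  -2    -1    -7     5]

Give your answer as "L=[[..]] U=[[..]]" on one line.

  r1 -= -2·r0 → [0,-1,-2,0]
  r2 -= 2·r0 → [0,0,1,-2]
  r3 -= -1·r0 → [0,-2,-6,5]
  r2 -= 0·r1 → [0,0,1,-2]
  r3 -= 2·r1 → [0,0,-2,5]
  r3 -= -2·r2 → [0,0,0,1]

L=[[1,0,0,0],[-2,1,0,0],[2,0,1,0],[-1,2,-2,1]] U=[[2,-1,1,0],[0,-1,-2,0],[0,0,1,-2],[0,0,0,1]]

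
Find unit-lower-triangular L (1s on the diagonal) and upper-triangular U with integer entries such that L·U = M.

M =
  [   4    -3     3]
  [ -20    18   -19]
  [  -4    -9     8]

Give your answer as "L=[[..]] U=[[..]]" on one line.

  r1 -= -5·r0 → [0,3,-4]
  r2 -= -1·r0 → [0,-12,11]
  r2 -= -4·r1 → [0,0,-5]

L=[[1,0,0],[-5,1,0],[-1,-4,1]] U=[[4,-3,3],[0,3,-4],[0,0,-5]]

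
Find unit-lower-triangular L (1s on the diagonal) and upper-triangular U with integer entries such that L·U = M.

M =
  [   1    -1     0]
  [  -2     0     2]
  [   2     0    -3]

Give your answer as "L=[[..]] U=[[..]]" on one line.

  r1 -= -2·r0 → [0,-2,2]
  r2 -= 2·r0 → [0,2,-3]
  r2 -= -1·r1 → [0,0,-1]

L=[[1,0,0],[-2,1,0],[2,-1,1]] U=[[1,-1,0],[0,-2,2],[0,0,-1]]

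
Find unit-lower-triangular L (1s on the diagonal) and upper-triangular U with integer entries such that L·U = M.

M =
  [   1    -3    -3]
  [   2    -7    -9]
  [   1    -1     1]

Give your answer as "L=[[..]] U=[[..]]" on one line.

  r1 -= 2·r0 → [0,-1,-3]
  r2 -= 1·r0 → [0,2,4]
  r2 -= -2·r1 → [0,0,-2]

L=[[1,0,0],[2,1,0],[1,-2,1]] U=[[1,-3,-3],[0,-1,-3],[0,0,-2]]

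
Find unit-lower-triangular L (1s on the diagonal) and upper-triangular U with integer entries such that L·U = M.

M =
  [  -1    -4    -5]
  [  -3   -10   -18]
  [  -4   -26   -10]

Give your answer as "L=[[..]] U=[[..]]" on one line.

  row1 -= 3·row0 → [0,2,-3]
  row2 -= 4·row0 → [0,-10,10]
  row2 -= -5·row1 → [0,0,-5]

L=[[1,0,0],[3,1,0],[4,-5,1]] U=[[-1,-4,-5],[0,2,-3],[0,0,-5]]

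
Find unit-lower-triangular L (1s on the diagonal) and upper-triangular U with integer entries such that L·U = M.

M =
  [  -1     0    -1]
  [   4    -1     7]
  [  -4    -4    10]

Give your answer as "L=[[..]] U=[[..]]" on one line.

  R1 -= -4·R0 → [0,-1,3]
  R2 -= 4·R0 → [0,-4,14]
  R2 -= 4·R1 → [0,0,2]

L=[[1,0,0],[-4,1,0],[4,4,1]] U=[[-1,0,-1],[0,-1,3],[0,0,2]]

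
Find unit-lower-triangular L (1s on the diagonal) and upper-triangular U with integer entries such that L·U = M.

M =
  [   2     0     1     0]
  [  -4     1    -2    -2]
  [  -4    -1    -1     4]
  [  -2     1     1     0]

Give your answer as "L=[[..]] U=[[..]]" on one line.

L=[[1,0,0,0],[-2,1,0,0],[-2,-1,1,0],[-1,1,2,1]] U=[[2,0,1,0],[0,1,0,-2],[0,0,1,2],[0,0,0,-2]]

  row1 -= -2·row0 → [0,1,0,-2]
  row2 -= -2·row0 → [0,-1,1,4]
  row3 -= -1·row0 → [0,1,2,0]
  row2 -= -1·row1 → [0,0,1,2]
  row3 -= 1·row1 → [0,0,2,2]
  row3 -= 2·row2 → [0,0,0,-2]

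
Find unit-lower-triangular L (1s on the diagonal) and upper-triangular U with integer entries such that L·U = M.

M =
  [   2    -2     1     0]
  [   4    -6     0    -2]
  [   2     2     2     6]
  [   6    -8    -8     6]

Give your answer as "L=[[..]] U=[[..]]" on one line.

L=[[1,0,0,0],[2,1,0,0],[1,-2,1,0],[3,1,3,1]] U=[[2,-2,1,0],[0,-2,-2,-2],[0,0,-3,2],[0,0,0,2]]

  row1 -= 2·row0 → [0,-2,-2,-2]
  row2 -= 1·row0 → [0,4,1,6]
  row3 -= 3·row0 → [0,-2,-11,6]
  row2 -= -2·row1 → [0,0,-3,2]
  row3 -= 1·row1 → [0,0,-9,8]
  row3 -= 3·row2 → [0,0,0,2]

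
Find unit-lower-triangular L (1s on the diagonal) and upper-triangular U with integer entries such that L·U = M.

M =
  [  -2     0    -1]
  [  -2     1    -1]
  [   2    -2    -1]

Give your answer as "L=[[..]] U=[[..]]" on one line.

  row1 -= 1·row0 → [0,1,0]
  row2 -= -1·row0 → [0,-2,-2]
  row2 -= -2·row1 → [0,0,-2]

L=[[1,0,0],[1,1,0],[-1,-2,1]] U=[[-2,0,-1],[0,1,0],[0,0,-2]]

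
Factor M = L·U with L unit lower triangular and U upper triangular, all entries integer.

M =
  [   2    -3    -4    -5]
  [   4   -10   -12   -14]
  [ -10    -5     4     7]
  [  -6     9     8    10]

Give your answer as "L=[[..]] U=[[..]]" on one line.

L=[[1,0,0,0],[2,1,0,0],[-5,5,1,0],[-3,0,-1,1]] U=[[2,-3,-4,-5],[0,-4,-4,-4],[0,0,4,2],[0,0,0,-3]]

  R1 -= 2·R0 → [0,-4,-4,-4]
  R2 -= -5·R0 → [0,-20,-16,-18]
  R3 -= -3·R0 → [0,0,-4,-5]
  R2 -= 5·R1 → [0,0,4,2]
  R3 -= 0·R1 → [0,0,-4,-5]
  R3 -= -1·R2 → [0,0,0,-3]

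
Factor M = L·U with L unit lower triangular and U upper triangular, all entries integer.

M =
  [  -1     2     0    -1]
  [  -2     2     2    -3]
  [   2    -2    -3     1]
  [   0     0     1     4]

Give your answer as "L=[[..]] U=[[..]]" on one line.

L=[[1,0,0,0],[2,1,0,0],[-2,-1,1,0],[0,0,-1,1]] U=[[-1,2,0,-1],[0,-2,2,-1],[0,0,-1,-2],[0,0,0,2]]

  r1 -= 2·r0 → [0,-2,2,-1]
  r2 -= -2·r0 → [0,2,-3,-1]
  r3 -= 0·r0 → [0,0,1,4]
  r2 -= -1·r1 → [0,0,-1,-2]
  r3 -= 0·r1 → [0,0,1,4]
  r3 -= -1·r2 → [0,0,0,2]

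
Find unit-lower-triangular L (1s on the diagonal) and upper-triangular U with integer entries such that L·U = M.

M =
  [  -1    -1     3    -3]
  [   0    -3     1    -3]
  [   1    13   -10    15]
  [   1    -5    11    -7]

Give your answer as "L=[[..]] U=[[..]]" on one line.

  R1 -= 0·R0 → [0,-3,1,-3]
  R2 -= -1·R0 → [0,12,-7,12]
  R3 -= -1·R0 → [0,-6,14,-10]
  R2 -= -4·R1 → [0,0,-3,0]
  R3 -= 2·R1 → [0,0,12,-4]
  R3 -= -4·R2 → [0,0,0,-4]

L=[[1,0,0,0],[0,1,0,0],[-1,-4,1,0],[-1,2,-4,1]] U=[[-1,-1,3,-3],[0,-3,1,-3],[0,0,-3,0],[0,0,0,-4]]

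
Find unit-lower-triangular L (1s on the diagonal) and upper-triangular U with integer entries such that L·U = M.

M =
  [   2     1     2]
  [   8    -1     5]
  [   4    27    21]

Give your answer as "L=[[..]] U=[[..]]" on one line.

  R1 -= 4·R0 → [0,-5,-3]
  R2 -= 2·R0 → [0,25,17]
  R2 -= -5·R1 → [0,0,2]

L=[[1,0,0],[4,1,0],[2,-5,1]] U=[[2,1,2],[0,-5,-3],[0,0,2]]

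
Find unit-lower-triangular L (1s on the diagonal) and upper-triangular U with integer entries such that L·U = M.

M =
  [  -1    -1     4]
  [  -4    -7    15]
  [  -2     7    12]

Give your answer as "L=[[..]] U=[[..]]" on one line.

  R1 -= 4·R0 → [0,-3,-1]
  R2 -= 2·R0 → [0,9,4]
  R2 -= -3·R1 → [0,0,1]

L=[[1,0,0],[4,1,0],[2,-3,1]] U=[[-1,-1,4],[0,-3,-1],[0,0,1]]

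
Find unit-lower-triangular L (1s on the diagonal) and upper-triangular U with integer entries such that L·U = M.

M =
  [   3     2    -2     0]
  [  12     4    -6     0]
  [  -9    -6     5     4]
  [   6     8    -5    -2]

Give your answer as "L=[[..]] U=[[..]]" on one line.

  r1 -= 4·r0 → [0,-4,2,0]
  r2 -= -3·r0 → [0,0,-1,4]
  r3 -= 2·r0 → [0,4,-1,-2]
  r2 -= 0·r1 → [0,0,-1,4]
  r3 -= -1·r1 → [0,0,1,-2]
  r3 -= -1·r2 → [0,0,0,2]

L=[[1,0,0,0],[4,1,0,0],[-3,0,1,0],[2,-1,-1,1]] U=[[3,2,-2,0],[0,-4,2,0],[0,0,-1,4],[0,0,0,2]]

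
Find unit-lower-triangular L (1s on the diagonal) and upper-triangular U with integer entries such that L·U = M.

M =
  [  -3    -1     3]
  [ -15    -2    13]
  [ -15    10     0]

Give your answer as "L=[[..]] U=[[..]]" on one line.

  row1 -= 5·row0 → [0,3,-2]
  row2 -= 5·row0 → [0,15,-15]
  row2 -= 5·row1 → [0,0,-5]

L=[[1,0,0],[5,1,0],[5,5,1]] U=[[-3,-1,3],[0,3,-2],[0,0,-5]]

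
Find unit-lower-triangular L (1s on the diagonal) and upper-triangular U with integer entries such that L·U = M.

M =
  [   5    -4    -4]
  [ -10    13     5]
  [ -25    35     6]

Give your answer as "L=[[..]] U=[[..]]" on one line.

L=[[1,0,0],[-2,1,0],[-5,3,1]] U=[[5,-4,-4],[0,5,-3],[0,0,-5]]

  row1 -= -2·row0 → [0,5,-3]
  row2 -= -5·row0 → [0,15,-14]
  row2 -= 3·row1 → [0,0,-5]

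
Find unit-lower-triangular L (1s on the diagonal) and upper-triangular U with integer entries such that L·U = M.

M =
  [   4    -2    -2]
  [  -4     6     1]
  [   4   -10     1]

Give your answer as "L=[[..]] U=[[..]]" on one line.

  row1 -= -1·row0 → [0,4,-1]
  row2 -= 1·row0 → [0,-8,3]
  row2 -= -2·row1 → [0,0,1]

L=[[1,0,0],[-1,1,0],[1,-2,1]] U=[[4,-2,-2],[0,4,-1],[0,0,1]]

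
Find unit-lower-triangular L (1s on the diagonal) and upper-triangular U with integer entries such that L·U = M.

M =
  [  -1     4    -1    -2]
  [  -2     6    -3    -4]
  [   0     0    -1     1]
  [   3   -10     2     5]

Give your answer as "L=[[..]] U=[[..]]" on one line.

L=[[1,0,0,0],[2,1,0,0],[0,0,1,0],[-3,-1,2,1]] U=[[-1,4,-1,-2],[0,-2,-1,0],[0,0,-1,1],[0,0,0,-3]]

  R1 -= 2·R0 → [0,-2,-1,0]
  R2 -= 0·R0 → [0,0,-1,1]
  R3 -= -3·R0 → [0,2,-1,-1]
  R2 -= 0·R1 → [0,0,-1,1]
  R3 -= -1·R1 → [0,0,-2,-1]
  R3 -= 2·R2 → [0,0,0,-3]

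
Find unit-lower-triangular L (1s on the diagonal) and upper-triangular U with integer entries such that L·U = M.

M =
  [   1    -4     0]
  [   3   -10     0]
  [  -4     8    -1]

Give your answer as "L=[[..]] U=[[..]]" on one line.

  R1 -= 3·R0 → [0,2,0]
  R2 -= -4·R0 → [0,-8,-1]
  R2 -= -4·R1 → [0,0,-1]

L=[[1,0,0],[3,1,0],[-4,-4,1]] U=[[1,-4,0],[0,2,0],[0,0,-1]]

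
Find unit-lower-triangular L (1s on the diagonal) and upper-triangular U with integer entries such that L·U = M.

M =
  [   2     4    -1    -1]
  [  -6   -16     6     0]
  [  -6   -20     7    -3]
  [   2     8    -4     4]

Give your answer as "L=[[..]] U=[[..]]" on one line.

  R1 -= -3·R0 → [0,-4,3,-3]
  R2 -= -3·R0 → [0,-8,4,-6]
  R3 -= 1·R0 → [0,4,-3,5]
  R2 -= 2·R1 → [0,0,-2,0]
  R3 -= -1·R1 → [0,0,0,2]
  R3 -= 0·R2 → [0,0,0,2]

L=[[1,0,0,0],[-3,1,0,0],[-3,2,1,0],[1,-1,0,1]] U=[[2,4,-1,-1],[0,-4,3,-3],[0,0,-2,0],[0,0,0,2]]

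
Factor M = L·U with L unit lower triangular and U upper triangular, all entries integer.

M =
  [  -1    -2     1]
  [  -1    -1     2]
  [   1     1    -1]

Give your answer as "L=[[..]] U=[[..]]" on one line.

L=[[1,0,0],[1,1,0],[-1,-1,1]] U=[[-1,-2,1],[0,1,1],[0,0,1]]

  row1 -= 1·row0 → [0,1,1]
  row2 -= -1·row0 → [0,-1,0]
  row2 -= -1·row1 → [0,0,1]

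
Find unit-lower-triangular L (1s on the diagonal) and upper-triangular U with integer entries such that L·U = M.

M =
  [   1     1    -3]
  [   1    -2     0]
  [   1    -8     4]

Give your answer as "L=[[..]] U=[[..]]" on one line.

L=[[1,0,0],[1,1,0],[1,3,1]] U=[[1,1,-3],[0,-3,3],[0,0,-2]]

  row1 -= 1·row0 → [0,-3,3]
  row2 -= 1·row0 → [0,-9,7]
  row2 -= 3·row1 → [0,0,-2]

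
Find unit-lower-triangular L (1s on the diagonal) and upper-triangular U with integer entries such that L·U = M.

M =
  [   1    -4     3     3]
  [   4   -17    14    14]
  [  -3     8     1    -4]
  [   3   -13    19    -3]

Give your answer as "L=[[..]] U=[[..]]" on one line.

  r1 -= 4·r0 → [0,-1,2,2]
  r2 -= -3·r0 → [0,-4,10,5]
  r3 -= 3·r0 → [0,-1,10,-12]
  r2 -= 4·r1 → [0,0,2,-3]
  r3 -= 1·r1 → [0,0,8,-14]
  r3 -= 4·r2 → [0,0,0,-2]

L=[[1,0,0,0],[4,1,0,0],[-3,4,1,0],[3,1,4,1]] U=[[1,-4,3,3],[0,-1,2,2],[0,0,2,-3],[0,0,0,-2]]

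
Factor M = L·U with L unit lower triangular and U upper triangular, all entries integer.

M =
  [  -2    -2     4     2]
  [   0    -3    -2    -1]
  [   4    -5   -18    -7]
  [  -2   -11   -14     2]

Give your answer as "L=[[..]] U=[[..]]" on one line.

  R1 -= 0·R0 → [0,-3,-2,-1]
  R2 -= -2·R0 → [0,-9,-10,-3]
  R3 -= 1·R0 → [0,-9,-18,0]
  R2 -= 3·R1 → [0,0,-4,0]
  R3 -= 3·R1 → [0,0,-12,3]
  R3 -= 3·R2 → [0,0,0,3]

L=[[1,0,0,0],[0,1,0,0],[-2,3,1,0],[1,3,3,1]] U=[[-2,-2,4,2],[0,-3,-2,-1],[0,0,-4,0],[0,0,0,3]]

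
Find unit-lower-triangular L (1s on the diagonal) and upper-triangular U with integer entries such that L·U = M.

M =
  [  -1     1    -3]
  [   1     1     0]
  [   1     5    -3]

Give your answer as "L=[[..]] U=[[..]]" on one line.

  R1 -= -1·R0 → [0,2,-3]
  R2 -= -1·R0 → [0,6,-6]
  R2 -= 3·R1 → [0,0,3]

L=[[1,0,0],[-1,1,0],[-1,3,1]] U=[[-1,1,-3],[0,2,-3],[0,0,3]]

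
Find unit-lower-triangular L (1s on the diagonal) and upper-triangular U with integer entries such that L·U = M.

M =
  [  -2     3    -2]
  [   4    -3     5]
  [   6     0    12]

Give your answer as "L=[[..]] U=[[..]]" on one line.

L=[[1,0,0],[-2,1,0],[-3,3,1]] U=[[-2,3,-2],[0,3,1],[0,0,3]]

  R1 -= -2·R0 → [0,3,1]
  R2 -= -3·R0 → [0,9,6]
  R2 -= 3·R1 → [0,0,3]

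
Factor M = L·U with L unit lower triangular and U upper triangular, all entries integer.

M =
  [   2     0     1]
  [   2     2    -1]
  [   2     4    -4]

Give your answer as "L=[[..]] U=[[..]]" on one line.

  row1 -= 1·row0 → [0,2,-2]
  row2 -= 1·row0 → [0,4,-5]
  row2 -= 2·row1 → [0,0,-1]

L=[[1,0,0],[1,1,0],[1,2,1]] U=[[2,0,1],[0,2,-2],[0,0,-1]]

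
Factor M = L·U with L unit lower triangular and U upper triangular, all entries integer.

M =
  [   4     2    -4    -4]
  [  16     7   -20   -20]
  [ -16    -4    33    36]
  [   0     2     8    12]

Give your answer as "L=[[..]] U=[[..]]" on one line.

L=[[1,0,0,0],[4,1,0,0],[-4,-4,1,0],[0,-2,0,1]] U=[[4,2,-4,-4],[0,-1,-4,-4],[0,0,1,4],[0,0,0,4]]

  row1 -= 4·row0 → [0,-1,-4,-4]
  row2 -= -4·row0 → [0,4,17,20]
  row3 -= 0·row0 → [0,2,8,12]
  row2 -= -4·row1 → [0,0,1,4]
  row3 -= -2·row1 → [0,0,0,4]
  row3 -= 0·row2 → [0,0,0,4]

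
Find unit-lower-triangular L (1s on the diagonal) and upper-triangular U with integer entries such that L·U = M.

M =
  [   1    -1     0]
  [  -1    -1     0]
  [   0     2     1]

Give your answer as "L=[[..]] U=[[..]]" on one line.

L=[[1,0,0],[-1,1,0],[0,-1,1]] U=[[1,-1,0],[0,-2,0],[0,0,1]]

  r1 -= -1·r0 → [0,-2,0]
  r2 -= 0·r0 → [0,2,1]
  r2 -= -1·r1 → [0,0,1]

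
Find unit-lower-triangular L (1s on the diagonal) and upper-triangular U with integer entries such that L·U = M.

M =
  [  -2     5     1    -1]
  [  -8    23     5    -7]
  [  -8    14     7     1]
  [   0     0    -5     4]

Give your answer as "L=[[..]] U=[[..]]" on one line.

  r1 -= 4·r0 → [0,3,1,-3]
  r2 -= 4·r0 → [0,-6,3,5]
  r3 -= 0·r0 → [0,0,-5,4]
  r2 -= -2·r1 → [0,0,5,-1]
  r3 -= 0·r1 → [0,0,-5,4]
  r3 -= -1·r2 → [0,0,0,3]

L=[[1,0,0,0],[4,1,0,0],[4,-2,1,0],[0,0,-1,1]] U=[[-2,5,1,-1],[0,3,1,-3],[0,0,5,-1],[0,0,0,3]]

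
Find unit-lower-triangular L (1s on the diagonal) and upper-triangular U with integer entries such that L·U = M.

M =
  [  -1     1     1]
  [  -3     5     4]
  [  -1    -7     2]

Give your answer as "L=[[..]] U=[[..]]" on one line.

L=[[1,0,0],[3,1,0],[1,-4,1]] U=[[-1,1,1],[0,2,1],[0,0,5]]

  r1 -= 3·r0 → [0,2,1]
  r2 -= 1·r0 → [0,-8,1]
  r2 -= -4·r1 → [0,0,5]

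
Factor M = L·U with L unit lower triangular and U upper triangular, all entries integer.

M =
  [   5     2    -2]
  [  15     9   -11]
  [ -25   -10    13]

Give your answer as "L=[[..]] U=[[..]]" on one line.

  R1 -= 3·R0 → [0,3,-5]
  R2 -= -5·R0 → [0,0,3]
  R2 -= 0·R1 → [0,0,3]

L=[[1,0,0],[3,1,0],[-5,0,1]] U=[[5,2,-2],[0,3,-5],[0,0,3]]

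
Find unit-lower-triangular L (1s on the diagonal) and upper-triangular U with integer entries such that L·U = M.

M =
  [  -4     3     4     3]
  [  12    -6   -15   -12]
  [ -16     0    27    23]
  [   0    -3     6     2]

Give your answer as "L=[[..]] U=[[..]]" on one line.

  row1 -= -3·row0 → [0,3,-3,-3]
  row2 -= 4·row0 → [0,-12,11,11]
  row3 -= 0·row0 → [0,-3,6,2]
  row2 -= -4·row1 → [0,0,-1,-1]
  row3 -= -1·row1 → [0,0,3,-1]
  row3 -= -3·row2 → [0,0,0,-4]

L=[[1,0,0,0],[-3,1,0,0],[4,-4,1,0],[0,-1,-3,1]] U=[[-4,3,4,3],[0,3,-3,-3],[0,0,-1,-1],[0,0,0,-4]]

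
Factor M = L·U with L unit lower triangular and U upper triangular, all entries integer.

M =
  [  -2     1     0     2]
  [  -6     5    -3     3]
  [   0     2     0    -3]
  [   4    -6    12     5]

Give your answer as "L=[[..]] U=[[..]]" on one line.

  R1 -= 3·R0 → [0,2,-3,-3]
  R2 -= 0·R0 → [0,2,0,-3]
  R3 -= -2·R0 → [0,-4,12,9]
  R2 -= 1·R1 → [0,0,3,0]
  R3 -= -2·R1 → [0,0,6,3]
  R3 -= 2·R2 → [0,0,0,3]

L=[[1,0,0,0],[3,1,0,0],[0,1,1,0],[-2,-2,2,1]] U=[[-2,1,0,2],[0,2,-3,-3],[0,0,3,0],[0,0,0,3]]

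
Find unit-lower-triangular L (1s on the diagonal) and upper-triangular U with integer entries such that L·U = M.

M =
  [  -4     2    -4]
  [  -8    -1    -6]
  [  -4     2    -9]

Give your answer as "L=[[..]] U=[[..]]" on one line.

  R1 -= 2·R0 → [0,-5,2]
  R2 -= 1·R0 → [0,0,-5]
  R2 -= 0·R1 → [0,0,-5]

L=[[1,0,0],[2,1,0],[1,0,1]] U=[[-4,2,-4],[0,-5,2],[0,0,-5]]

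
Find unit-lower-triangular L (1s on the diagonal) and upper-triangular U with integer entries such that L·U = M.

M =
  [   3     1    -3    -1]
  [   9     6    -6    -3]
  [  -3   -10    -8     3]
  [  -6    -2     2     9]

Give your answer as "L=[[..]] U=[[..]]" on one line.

  r1 -= 3·r0 → [0,3,3,0]
  r2 -= -1·r0 → [0,-9,-11,2]
  r3 -= -2·r0 → [0,0,-4,7]
  r2 -= -3·r1 → [0,0,-2,2]
  r3 -= 0·r1 → [0,0,-4,7]
  r3 -= 2·r2 → [0,0,0,3]

L=[[1,0,0,0],[3,1,0,0],[-1,-3,1,0],[-2,0,2,1]] U=[[3,1,-3,-1],[0,3,3,0],[0,0,-2,2],[0,0,0,3]]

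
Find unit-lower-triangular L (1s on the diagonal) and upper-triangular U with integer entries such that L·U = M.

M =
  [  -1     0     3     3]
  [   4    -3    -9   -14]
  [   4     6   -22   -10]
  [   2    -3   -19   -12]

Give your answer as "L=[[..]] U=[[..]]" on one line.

  r1 -= -4·r0 → [0,-3,3,-2]
  r2 -= -4·r0 → [0,6,-10,2]
  r3 -= -2·r0 → [0,-3,-13,-6]
  r2 -= -2·r1 → [0,0,-4,-2]
  r3 -= 1·r1 → [0,0,-16,-4]
  r3 -= 4·r2 → [0,0,0,4]

L=[[1,0,0,0],[-4,1,0,0],[-4,-2,1,0],[-2,1,4,1]] U=[[-1,0,3,3],[0,-3,3,-2],[0,0,-4,-2],[0,0,0,4]]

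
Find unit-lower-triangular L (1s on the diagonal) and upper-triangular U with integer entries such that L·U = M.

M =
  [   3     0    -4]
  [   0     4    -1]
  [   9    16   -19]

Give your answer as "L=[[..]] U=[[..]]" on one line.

  R1 -= 0·R0 → [0,4,-1]
  R2 -= 3·R0 → [0,16,-7]
  R2 -= 4·R1 → [0,0,-3]

L=[[1,0,0],[0,1,0],[3,4,1]] U=[[3,0,-4],[0,4,-1],[0,0,-3]]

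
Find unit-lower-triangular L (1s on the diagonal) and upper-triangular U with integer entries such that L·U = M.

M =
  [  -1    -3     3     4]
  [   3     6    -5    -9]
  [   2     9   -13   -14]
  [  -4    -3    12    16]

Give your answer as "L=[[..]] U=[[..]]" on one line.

  R1 -= -3·R0 → [0,-3,4,3]
  R2 -= -2·R0 → [0,3,-7,-6]
  R3 -= 4·R0 → [0,9,0,0]
  R2 -= -1·R1 → [0,0,-3,-3]
  R3 -= -3·R1 → [0,0,12,9]
  R3 -= -4·R2 → [0,0,0,-3]

L=[[1,0,0,0],[-3,1,0,0],[-2,-1,1,0],[4,-3,-4,1]] U=[[-1,-3,3,4],[0,-3,4,3],[0,0,-3,-3],[0,0,0,-3]]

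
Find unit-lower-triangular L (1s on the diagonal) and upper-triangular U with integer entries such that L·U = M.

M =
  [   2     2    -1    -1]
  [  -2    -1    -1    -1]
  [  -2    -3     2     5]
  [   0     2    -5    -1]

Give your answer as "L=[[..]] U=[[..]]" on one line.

  row1 -= -1·row0 → [0,1,-2,-2]
  row2 -= -1·row0 → [0,-1,1,4]
  row3 -= 0·row0 → [0,2,-5,-1]
  row2 -= -1·row1 → [0,0,-1,2]
  row3 -= 2·row1 → [0,0,-1,3]
  row3 -= 1·row2 → [0,0,0,1]

L=[[1,0,0,0],[-1,1,0,0],[-1,-1,1,0],[0,2,1,1]] U=[[2,2,-1,-1],[0,1,-2,-2],[0,0,-1,2],[0,0,0,1]]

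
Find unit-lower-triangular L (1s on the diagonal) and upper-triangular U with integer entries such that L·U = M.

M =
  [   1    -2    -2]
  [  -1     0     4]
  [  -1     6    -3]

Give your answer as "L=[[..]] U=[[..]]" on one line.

L=[[1,0,0],[-1,1,0],[-1,-2,1]] U=[[1,-2,-2],[0,-2,2],[0,0,-1]]

  r1 -= -1·r0 → [0,-2,2]
  r2 -= -1·r0 → [0,4,-5]
  r2 -= -2·r1 → [0,0,-1]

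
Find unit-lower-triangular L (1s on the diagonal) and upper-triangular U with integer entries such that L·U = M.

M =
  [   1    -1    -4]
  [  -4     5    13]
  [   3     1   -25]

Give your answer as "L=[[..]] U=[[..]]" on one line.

  row1 -= -4·row0 → [0,1,-3]
  row2 -= 3·row0 → [0,4,-13]
  row2 -= 4·row1 → [0,0,-1]

L=[[1,0,0],[-4,1,0],[3,4,1]] U=[[1,-1,-4],[0,1,-3],[0,0,-1]]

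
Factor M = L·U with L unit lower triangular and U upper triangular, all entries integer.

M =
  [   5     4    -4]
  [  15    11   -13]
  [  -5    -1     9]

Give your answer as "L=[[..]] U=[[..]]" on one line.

  r1 -= 3·r0 → [0,-1,-1]
  r2 -= -1·r0 → [0,3,5]
  r2 -= -3·r1 → [0,0,2]

L=[[1,0,0],[3,1,0],[-1,-3,1]] U=[[5,4,-4],[0,-1,-1],[0,0,2]]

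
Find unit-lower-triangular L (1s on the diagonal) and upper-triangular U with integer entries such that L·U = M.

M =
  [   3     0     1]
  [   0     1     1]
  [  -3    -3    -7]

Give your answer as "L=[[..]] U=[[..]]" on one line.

  r1 -= 0·r0 → [0,1,1]
  r2 -= -1·r0 → [0,-3,-6]
  r2 -= -3·r1 → [0,0,-3]

L=[[1,0,0],[0,1,0],[-1,-3,1]] U=[[3,0,1],[0,1,1],[0,0,-3]]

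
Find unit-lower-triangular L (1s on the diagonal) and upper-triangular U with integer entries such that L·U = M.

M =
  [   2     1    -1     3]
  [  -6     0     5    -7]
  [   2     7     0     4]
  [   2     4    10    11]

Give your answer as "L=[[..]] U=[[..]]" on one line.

  R1 -= -3·R0 → [0,3,2,2]
  R2 -= 1·R0 → [0,6,1,1]
  R3 -= 1·R0 → [0,3,11,8]
  R2 -= 2·R1 → [0,0,-3,-3]
  R3 -= 1·R1 → [0,0,9,6]
  R3 -= -3·R2 → [0,0,0,-3]

L=[[1,0,0,0],[-3,1,0,0],[1,2,1,0],[1,1,-3,1]] U=[[2,1,-1,3],[0,3,2,2],[0,0,-3,-3],[0,0,0,-3]]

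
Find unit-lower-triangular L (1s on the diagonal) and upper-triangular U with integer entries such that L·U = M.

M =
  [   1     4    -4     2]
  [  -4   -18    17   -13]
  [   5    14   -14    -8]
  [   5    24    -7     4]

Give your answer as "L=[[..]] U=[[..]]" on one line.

L=[[1,0,0,0],[-4,1,0,0],[5,3,1,0],[5,-2,5,1]] U=[[1,4,-4,2],[0,-2,1,-5],[0,0,3,-3],[0,0,0,-1]]

  R1 -= -4·R0 → [0,-2,1,-5]
  R2 -= 5·R0 → [0,-6,6,-18]
  R3 -= 5·R0 → [0,4,13,-6]
  R2 -= 3·R1 → [0,0,3,-3]
  R3 -= -2·R1 → [0,0,15,-16]
  R3 -= 5·R2 → [0,0,0,-1]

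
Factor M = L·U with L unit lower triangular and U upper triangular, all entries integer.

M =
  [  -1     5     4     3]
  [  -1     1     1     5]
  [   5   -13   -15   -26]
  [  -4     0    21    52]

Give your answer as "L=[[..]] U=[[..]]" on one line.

L=[[1,0,0,0],[1,1,0,0],[-5,-3,1,0],[4,5,-5,1]] U=[[-1,5,4,3],[0,-4,-3,2],[0,0,-4,-5],[0,0,0,5]]

  R1 -= 1·R0 → [0,-4,-3,2]
  R2 -= -5·R0 → [0,12,5,-11]
  R3 -= 4·R0 → [0,-20,5,40]
  R2 -= -3·R1 → [0,0,-4,-5]
  R3 -= 5·R1 → [0,0,20,30]
  R3 -= -5·R2 → [0,0,0,5]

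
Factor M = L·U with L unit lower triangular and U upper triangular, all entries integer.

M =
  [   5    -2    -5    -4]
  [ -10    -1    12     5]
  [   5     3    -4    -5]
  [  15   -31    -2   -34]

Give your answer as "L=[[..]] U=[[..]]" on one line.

  r1 -= -2·r0 → [0,-5,2,-3]
  r2 -= 1·r0 → [0,5,1,-1]
  r3 -= 3·r0 → [0,-25,13,-22]
  r2 -= -1·r1 → [0,0,3,-4]
  r3 -= 5·r1 → [0,0,3,-7]
  r3 -= 1·r2 → [0,0,0,-3]

L=[[1,0,0,0],[-2,1,0,0],[1,-1,1,0],[3,5,1,1]] U=[[5,-2,-5,-4],[0,-5,2,-3],[0,0,3,-4],[0,0,0,-3]]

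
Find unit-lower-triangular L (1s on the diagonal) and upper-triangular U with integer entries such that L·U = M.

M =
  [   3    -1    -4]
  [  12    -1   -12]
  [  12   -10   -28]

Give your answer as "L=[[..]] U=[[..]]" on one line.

  row1 -= 4·row0 → [0,3,4]
  row2 -= 4·row0 → [0,-6,-12]
  row2 -= -2·row1 → [0,0,-4]

L=[[1,0,0],[4,1,0],[4,-2,1]] U=[[3,-1,-4],[0,3,4],[0,0,-4]]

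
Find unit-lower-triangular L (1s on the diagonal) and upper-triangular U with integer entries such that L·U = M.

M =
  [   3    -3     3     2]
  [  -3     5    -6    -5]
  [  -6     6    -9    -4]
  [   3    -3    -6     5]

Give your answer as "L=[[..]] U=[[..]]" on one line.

L=[[1,0,0,0],[-1,1,0,0],[-2,0,1,0],[1,0,3,1]] U=[[3,-3,3,2],[0,2,-3,-3],[0,0,-3,0],[0,0,0,3]]

  r1 -= -1·r0 → [0,2,-3,-3]
  r2 -= -2·r0 → [0,0,-3,0]
  r3 -= 1·r0 → [0,0,-9,3]
  r2 -= 0·r1 → [0,0,-3,0]
  r3 -= 0·r1 → [0,0,-9,3]
  r3 -= 3·r2 → [0,0,0,3]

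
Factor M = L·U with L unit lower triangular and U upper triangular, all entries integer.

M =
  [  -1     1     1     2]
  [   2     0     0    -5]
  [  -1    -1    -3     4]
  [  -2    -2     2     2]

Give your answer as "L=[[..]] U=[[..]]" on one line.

L=[[1,0,0,0],[-2,1,0,0],[1,-1,1,0],[2,-2,-2,1]] U=[[-1,1,1,2],[0,2,2,-1],[0,0,-2,1],[0,0,0,-2]]

  R1 -= -2·R0 → [0,2,2,-1]
  R2 -= 1·R0 → [0,-2,-4,2]
  R3 -= 2·R0 → [0,-4,0,-2]
  R2 -= -1·R1 → [0,0,-2,1]
  R3 -= -2·R1 → [0,0,4,-4]
  R3 -= -2·R2 → [0,0,0,-2]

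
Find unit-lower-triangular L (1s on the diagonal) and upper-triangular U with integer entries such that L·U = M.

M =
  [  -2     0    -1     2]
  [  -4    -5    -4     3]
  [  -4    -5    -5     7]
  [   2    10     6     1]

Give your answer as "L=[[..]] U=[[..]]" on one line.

L=[[1,0,0,0],[2,1,0,0],[2,1,1,0],[-1,-2,-1,1]] U=[[-2,0,-1,2],[0,-5,-2,-1],[0,0,-1,4],[0,0,0,5]]

  r1 -= 2·r0 → [0,-5,-2,-1]
  r2 -= 2·r0 → [0,-5,-3,3]
  r3 -= -1·r0 → [0,10,5,3]
  r2 -= 1·r1 → [0,0,-1,4]
  r3 -= -2·r1 → [0,0,1,1]
  r3 -= -1·r2 → [0,0,0,5]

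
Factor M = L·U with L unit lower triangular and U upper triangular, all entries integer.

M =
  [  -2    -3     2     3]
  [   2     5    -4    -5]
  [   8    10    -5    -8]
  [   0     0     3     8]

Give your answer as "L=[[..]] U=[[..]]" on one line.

  row1 -= -1·row0 → [0,2,-2,-2]
  row2 -= -4·row0 → [0,-2,3,4]
  row3 -= 0·row0 → [0,0,3,8]
  row2 -= -1·row1 → [0,0,1,2]
  row3 -= 0·row1 → [0,0,3,8]
  row3 -= 3·row2 → [0,0,0,2]

L=[[1,0,0,0],[-1,1,0,0],[-4,-1,1,0],[0,0,3,1]] U=[[-2,-3,2,3],[0,2,-2,-2],[0,0,1,2],[0,0,0,2]]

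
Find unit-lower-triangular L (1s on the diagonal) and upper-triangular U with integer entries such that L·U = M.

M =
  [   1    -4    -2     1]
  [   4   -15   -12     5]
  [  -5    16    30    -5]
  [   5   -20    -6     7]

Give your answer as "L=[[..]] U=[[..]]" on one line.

L=[[1,0,0,0],[4,1,0,0],[-5,-4,1,0],[5,0,1,1]] U=[[1,-4,-2,1],[0,1,-4,1],[0,0,4,4],[0,0,0,-2]]

  R1 -= 4·R0 → [0,1,-4,1]
  R2 -= -5·R0 → [0,-4,20,0]
  R3 -= 5·R0 → [0,0,4,2]
  R2 -= -4·R1 → [0,0,4,4]
  R3 -= 0·R1 → [0,0,4,2]
  R3 -= 1·R2 → [0,0,0,-2]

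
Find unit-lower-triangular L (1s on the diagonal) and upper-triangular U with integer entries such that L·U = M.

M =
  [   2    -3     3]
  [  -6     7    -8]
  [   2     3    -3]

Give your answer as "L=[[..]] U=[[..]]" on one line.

  row1 -= -3·row0 → [0,-2,1]
  row2 -= 1·row0 → [0,6,-6]
  row2 -= -3·row1 → [0,0,-3]

L=[[1,0,0],[-3,1,0],[1,-3,1]] U=[[2,-3,3],[0,-2,1],[0,0,-3]]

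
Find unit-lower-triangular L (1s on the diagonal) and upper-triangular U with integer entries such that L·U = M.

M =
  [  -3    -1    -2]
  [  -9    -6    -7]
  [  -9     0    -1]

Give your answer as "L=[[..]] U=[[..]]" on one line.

  row1 -= 3·row0 → [0,-3,-1]
  row2 -= 3·row0 → [0,3,5]
  row2 -= -1·row1 → [0,0,4]

L=[[1,0,0],[3,1,0],[3,-1,1]] U=[[-3,-1,-2],[0,-3,-1],[0,0,4]]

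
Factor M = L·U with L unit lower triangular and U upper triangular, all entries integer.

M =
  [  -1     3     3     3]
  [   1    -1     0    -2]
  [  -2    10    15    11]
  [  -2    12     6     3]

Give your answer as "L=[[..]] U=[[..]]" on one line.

L=[[1,0,0,0],[-1,1,0,0],[2,2,1,0],[2,3,-3,1]] U=[[-1,3,3,3],[0,2,3,1],[0,0,3,3],[0,0,0,3]]

  r1 -= -1·r0 → [0,2,3,1]
  r2 -= 2·r0 → [0,4,9,5]
  r3 -= 2·r0 → [0,6,0,-3]
  r2 -= 2·r1 → [0,0,3,3]
  r3 -= 3·r1 → [0,0,-9,-6]
  r3 -= -3·r2 → [0,0,0,3]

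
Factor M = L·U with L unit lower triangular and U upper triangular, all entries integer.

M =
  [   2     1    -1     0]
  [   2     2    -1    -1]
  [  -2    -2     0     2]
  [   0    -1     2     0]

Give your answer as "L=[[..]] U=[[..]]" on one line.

  row1 -= 1·row0 → [0,1,0,-1]
  row2 -= -1·row0 → [0,-1,-1,2]
  row3 -= 0·row0 → [0,-1,2,0]
  row2 -= -1·row1 → [0,0,-1,1]
  row3 -= -1·row1 → [0,0,2,-1]
  row3 -= -2·row2 → [0,0,0,1]

L=[[1,0,0,0],[1,1,0,0],[-1,-1,1,0],[0,-1,-2,1]] U=[[2,1,-1,0],[0,1,0,-1],[0,0,-1,1],[0,0,0,1]]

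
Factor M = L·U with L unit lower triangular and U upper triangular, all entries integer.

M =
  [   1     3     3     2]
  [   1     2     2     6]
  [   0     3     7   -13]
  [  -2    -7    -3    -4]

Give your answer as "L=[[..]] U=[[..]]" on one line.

L=[[1,0,0,0],[1,1,0,0],[0,-3,1,0],[-2,1,1,1]] U=[[1,3,3,2],[0,-1,-1,4],[0,0,4,-1],[0,0,0,-3]]

  row1 -= 1·row0 → [0,-1,-1,4]
  row2 -= 0·row0 → [0,3,7,-13]
  row3 -= -2·row0 → [0,-1,3,0]
  row2 -= -3·row1 → [0,0,4,-1]
  row3 -= 1·row1 → [0,0,4,-4]
  row3 -= 1·row2 → [0,0,0,-3]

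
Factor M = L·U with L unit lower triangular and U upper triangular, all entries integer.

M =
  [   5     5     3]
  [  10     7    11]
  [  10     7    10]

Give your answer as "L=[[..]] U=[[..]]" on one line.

L=[[1,0,0],[2,1,0],[2,1,1]] U=[[5,5,3],[0,-3,5],[0,0,-1]]

  r1 -= 2·r0 → [0,-3,5]
  r2 -= 2·r0 → [0,-3,4]
  r2 -= 1·r1 → [0,0,-1]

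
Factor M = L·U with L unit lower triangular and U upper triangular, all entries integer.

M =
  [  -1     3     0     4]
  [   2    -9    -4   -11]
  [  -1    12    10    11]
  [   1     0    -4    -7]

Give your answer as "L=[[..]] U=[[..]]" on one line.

L=[[1,0,0,0],[-2,1,0,0],[1,-3,1,0],[-1,-1,4,1]] U=[[-1,3,0,4],[0,-3,-4,-3],[0,0,-2,-2],[0,0,0,2]]

  R1 -= -2·R0 → [0,-3,-4,-3]
  R2 -= 1·R0 → [0,9,10,7]
  R3 -= -1·R0 → [0,3,-4,-3]
  R2 -= -3·R1 → [0,0,-2,-2]
  R3 -= -1·R1 → [0,0,-8,-6]
  R3 -= 4·R2 → [0,0,0,2]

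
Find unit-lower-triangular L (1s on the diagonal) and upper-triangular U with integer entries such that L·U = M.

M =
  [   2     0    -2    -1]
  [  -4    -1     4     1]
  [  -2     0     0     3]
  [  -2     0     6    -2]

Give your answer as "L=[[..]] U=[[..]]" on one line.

  r1 -= -2·r0 → [0,-1,0,-1]
  r2 -= -1·r0 → [0,0,-2,2]
  r3 -= -1·r0 → [0,0,4,-3]
  r2 -= 0·r1 → [0,0,-2,2]
  r3 -= 0·r1 → [0,0,4,-3]
  r3 -= -2·r2 → [0,0,0,1]

L=[[1,0,0,0],[-2,1,0,0],[-1,0,1,0],[-1,0,-2,1]] U=[[2,0,-2,-1],[0,-1,0,-1],[0,0,-2,2],[0,0,0,1]]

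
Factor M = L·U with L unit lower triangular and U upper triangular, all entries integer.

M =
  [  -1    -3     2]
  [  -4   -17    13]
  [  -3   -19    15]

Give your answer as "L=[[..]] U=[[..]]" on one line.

L=[[1,0,0],[4,1,0],[3,2,1]] U=[[-1,-3,2],[0,-5,5],[0,0,-1]]

  row1 -= 4·row0 → [0,-5,5]
  row2 -= 3·row0 → [0,-10,9]
  row2 -= 2·row1 → [0,0,-1]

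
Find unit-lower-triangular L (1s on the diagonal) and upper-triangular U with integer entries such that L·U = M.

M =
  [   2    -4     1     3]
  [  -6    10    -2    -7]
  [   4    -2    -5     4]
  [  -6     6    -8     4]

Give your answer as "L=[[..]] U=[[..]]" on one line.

L=[[1,0,0,0],[-3,1,0,0],[2,-3,1,0],[-3,3,2,1]] U=[[2,-4,1,3],[0,-2,1,2],[0,0,-4,4],[0,0,0,-1]]

  r1 -= -3·r0 → [0,-2,1,2]
  r2 -= 2·r0 → [0,6,-7,-2]
  r3 -= -3·r0 → [0,-6,-5,13]
  r2 -= -3·r1 → [0,0,-4,4]
  r3 -= 3·r1 → [0,0,-8,7]
  r3 -= 2·r2 → [0,0,0,-1]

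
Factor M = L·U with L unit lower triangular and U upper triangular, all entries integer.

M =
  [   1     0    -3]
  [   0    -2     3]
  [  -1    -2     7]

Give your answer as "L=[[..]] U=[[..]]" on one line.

  r1 -= 0·r0 → [0,-2,3]
  r2 -= -1·r0 → [0,-2,4]
  r2 -= 1·r1 → [0,0,1]

L=[[1,0,0],[0,1,0],[-1,1,1]] U=[[1,0,-3],[0,-2,3],[0,0,1]]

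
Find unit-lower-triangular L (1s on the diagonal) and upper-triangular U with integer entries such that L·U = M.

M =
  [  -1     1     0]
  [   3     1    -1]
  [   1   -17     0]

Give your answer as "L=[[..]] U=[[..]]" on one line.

  R1 -= -3·R0 → [0,4,-1]
  R2 -= -1·R0 → [0,-16,0]
  R2 -= -4·R1 → [0,0,-4]

L=[[1,0,0],[-3,1,0],[-1,-4,1]] U=[[-1,1,0],[0,4,-1],[0,0,-4]]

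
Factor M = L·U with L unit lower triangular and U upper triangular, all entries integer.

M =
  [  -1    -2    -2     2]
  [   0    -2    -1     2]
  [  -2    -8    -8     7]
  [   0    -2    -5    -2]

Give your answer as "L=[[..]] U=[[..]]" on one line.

  row1 -= 0·row0 → [0,-2,-1,2]
  row2 -= 2·row0 → [0,-4,-4,3]
  row3 -= 0·row0 → [0,-2,-5,-2]
  row2 -= 2·row1 → [0,0,-2,-1]
  row3 -= 1·row1 → [0,0,-4,-4]
  row3 -= 2·row2 → [0,0,0,-2]

L=[[1,0,0,0],[0,1,0,0],[2,2,1,0],[0,1,2,1]] U=[[-1,-2,-2,2],[0,-2,-1,2],[0,0,-2,-1],[0,0,0,-2]]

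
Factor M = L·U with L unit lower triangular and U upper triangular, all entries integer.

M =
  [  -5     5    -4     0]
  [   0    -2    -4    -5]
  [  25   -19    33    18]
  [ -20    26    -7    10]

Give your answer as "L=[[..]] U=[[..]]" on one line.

  R1 -= 0·R0 → [0,-2,-4,-5]
  R2 -= -5·R0 → [0,6,13,18]
  R3 -= 4·R0 → [0,6,9,10]
  R2 -= -3·R1 → [0,0,1,3]
  R3 -= -3·R1 → [0,0,-3,-5]
  R3 -= -3·R2 → [0,0,0,4]

L=[[1,0,0,0],[0,1,0,0],[-5,-3,1,0],[4,-3,-3,1]] U=[[-5,5,-4,0],[0,-2,-4,-5],[0,0,1,3],[0,0,0,4]]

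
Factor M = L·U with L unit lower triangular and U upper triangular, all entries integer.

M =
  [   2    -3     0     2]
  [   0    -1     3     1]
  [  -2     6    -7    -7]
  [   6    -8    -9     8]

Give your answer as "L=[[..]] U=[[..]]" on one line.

L=[[1,0,0,0],[0,1,0,0],[-1,-3,1,0],[3,-1,-3,1]] U=[[2,-3,0,2],[0,-1,3,1],[0,0,2,-2],[0,0,0,-3]]

  R1 -= 0·R0 → [0,-1,3,1]
  R2 -= -1·R0 → [0,3,-7,-5]
  R3 -= 3·R0 → [0,1,-9,2]
  R2 -= -3·R1 → [0,0,2,-2]
  R3 -= -1·R1 → [0,0,-6,3]
  R3 -= -3·R2 → [0,0,0,-3]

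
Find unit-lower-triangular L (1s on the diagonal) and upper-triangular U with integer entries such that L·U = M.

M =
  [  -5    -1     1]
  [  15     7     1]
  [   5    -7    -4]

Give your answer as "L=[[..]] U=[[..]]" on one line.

  r1 -= -3·r0 → [0,4,4]
  r2 -= -1·r0 → [0,-8,-3]
  r2 -= -2·r1 → [0,0,5]

L=[[1,0,0],[-3,1,0],[-1,-2,1]] U=[[-5,-1,1],[0,4,4],[0,0,5]]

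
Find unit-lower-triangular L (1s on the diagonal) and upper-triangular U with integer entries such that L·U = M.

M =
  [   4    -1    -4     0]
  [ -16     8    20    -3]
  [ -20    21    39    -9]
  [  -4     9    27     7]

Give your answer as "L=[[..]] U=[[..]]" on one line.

L=[[1,0,0,0],[-4,1,0,0],[-5,4,1,0],[-1,2,5,1]] U=[[4,-1,-4,0],[0,4,4,-3],[0,0,3,3],[0,0,0,-2]]

  r1 -= -4·r0 → [0,4,4,-3]
  r2 -= -5·r0 → [0,16,19,-9]
  r3 -= -1·r0 → [0,8,23,7]
  r2 -= 4·r1 → [0,0,3,3]
  r3 -= 2·r1 → [0,0,15,13]
  r3 -= 5·r2 → [0,0,0,-2]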